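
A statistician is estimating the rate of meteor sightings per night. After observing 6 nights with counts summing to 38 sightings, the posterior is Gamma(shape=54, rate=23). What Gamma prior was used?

Gamma(shape=16, rate=17)

A Gamma(α, β) prior (rate parametrization) on a Poisson rate with n observations summing to S gives posterior Gamma(α+S, β+n).
So α = 54 − 38 = 16 and β = 23 − 6 = 17.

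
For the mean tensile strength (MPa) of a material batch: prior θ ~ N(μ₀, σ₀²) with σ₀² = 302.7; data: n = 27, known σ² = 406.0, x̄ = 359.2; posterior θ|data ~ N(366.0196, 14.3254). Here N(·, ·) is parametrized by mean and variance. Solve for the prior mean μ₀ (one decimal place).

With known observation variance, the Normal–Normal posterior has precision τ_n = τ₀ + n/σ² and mean μ_n = (τ₀μ₀ + (n/σ²)x̄)/τ_n.
Here τ₀ = 1/302.7 = 0.003304 and τ_data = 27/406.0 = 0.066502, so τ_n = 0.069806.
Rearranging for μ₀: μ₀ = (μ_n·τ_n − τ_data·x̄)/τ₀ = (366.0196·0.069806 − 0.066502·359.2) / 0.003304 = 1.662846/0.003304 ≈ 503.3.

μ₀ = 503.3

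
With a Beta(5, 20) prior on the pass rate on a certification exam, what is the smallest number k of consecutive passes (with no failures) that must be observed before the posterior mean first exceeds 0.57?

k = 22

After k passes and 0 failures the posterior is Beta(5+k, 20), with mean (5+k)/(5+20+k).
Set (5+k)/(25+k) > 0.57 and solve: k > (0.57·25 − 5)/(1 − 0.57) = 21.512.
The smallest integer exceeding 21.512 is 22.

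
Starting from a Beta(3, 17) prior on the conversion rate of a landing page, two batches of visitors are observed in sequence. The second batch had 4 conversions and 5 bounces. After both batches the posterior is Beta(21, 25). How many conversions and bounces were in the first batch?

Because Beta–binomial updating is additive in the counts, the combined data contributed (α_post−α_prior, β_post−β_prior) successes and failures.
Total across both batches: 21−3=18 conversions, 25−17=8 bounces.
Subtract the second batch: 18−4=14 conversions and 8−5=3 bounces.

14 conversions and 3 bounces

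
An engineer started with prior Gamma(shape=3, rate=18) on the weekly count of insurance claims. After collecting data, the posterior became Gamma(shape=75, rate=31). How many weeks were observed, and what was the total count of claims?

A Gamma(α, β) prior (rate parametrization) on a Poisson rate with n observations summing to S gives posterior Gamma(α+S, β+n).
Matching: Σxᵢ = 75 − 3 = 72 and n = 31 − 18 = 13.

n = 13 weeks with total 72 claims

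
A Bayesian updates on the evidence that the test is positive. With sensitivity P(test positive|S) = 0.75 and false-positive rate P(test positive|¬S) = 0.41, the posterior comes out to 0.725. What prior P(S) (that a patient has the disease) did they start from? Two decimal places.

P(S) = 0.59

In odds form, posterior odds = prior odds × likelihood ratio, so prior odds = posterior odds ÷ LR.
Posterior odds = 0.725/(1−0.725) = 2.6364. LR = 0.75/0.41 = 1.8293.
Prior odds = 2.6364/1.8293 = 1.4412, so P(S) = 1.4412/(1+1.4412) ≈ 0.59.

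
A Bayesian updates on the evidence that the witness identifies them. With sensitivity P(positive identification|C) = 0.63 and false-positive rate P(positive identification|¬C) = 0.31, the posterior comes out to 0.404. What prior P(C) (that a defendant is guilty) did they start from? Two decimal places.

P(C) = 0.25

In odds form, posterior odds = prior odds × likelihood ratio, so prior odds = posterior odds ÷ LR.
Posterior odds = 0.404/(1−0.404) = 0.6779. LR = 0.63/0.31 = 2.0323.
Prior odds = 0.6779/2.0323 = 0.3336, so P(C) = 0.3336/(1+0.3336) ≈ 0.25.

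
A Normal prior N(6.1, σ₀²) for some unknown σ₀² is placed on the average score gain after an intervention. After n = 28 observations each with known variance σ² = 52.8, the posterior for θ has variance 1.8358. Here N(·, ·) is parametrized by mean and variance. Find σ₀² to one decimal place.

For the Normal–Normal model with known σ², precisions add: τ_n = τ₀ + n/σ².
So 1/σ₀² = 1/1.8358 − 28/52.8 = 0.544722 − 0.530303 = 0.014419.
Hence σ₀² = 1/0.014419 ≈ 69.4.

σ₀² = 69.4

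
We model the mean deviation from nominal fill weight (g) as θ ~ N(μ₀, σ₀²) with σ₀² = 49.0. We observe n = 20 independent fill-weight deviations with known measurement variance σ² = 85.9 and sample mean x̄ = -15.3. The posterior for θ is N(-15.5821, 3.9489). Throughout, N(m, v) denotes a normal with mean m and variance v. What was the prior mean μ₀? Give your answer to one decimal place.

The posterior mean is a precision-weighted average: μ_n = (τ₀μ₀ + τ_data·x̄)/(τ₀+τ_data), with τ₀=1/σ₀² and τ_data=n/σ².
Here τ₀ = 1/49.0 = 0.020408 and τ_data = 20/85.9 = 0.232829, so τ_n = 0.253237.
Rearranging for μ₀: μ₀ = (μ_n·τ_n − τ_data·x̄)/τ₀ = (-15.5821·0.253237 − 0.232829·-15.3) / 0.020408 = -0.383681/0.020408 ≈ -18.8.

μ₀ = -18.8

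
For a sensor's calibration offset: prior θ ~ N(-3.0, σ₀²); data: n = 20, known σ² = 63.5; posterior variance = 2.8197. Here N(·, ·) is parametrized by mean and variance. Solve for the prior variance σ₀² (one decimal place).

σ₀² = 25.2

For the Normal–Normal model with known σ², precisions add: τ_n = τ₀ + n/σ².
So 1/σ₀² = 1/2.8197 − 20/63.5 = 0.354648 − 0.314961 = 0.039687.
Hence σ₀² = 1/0.039687 ≈ 25.2.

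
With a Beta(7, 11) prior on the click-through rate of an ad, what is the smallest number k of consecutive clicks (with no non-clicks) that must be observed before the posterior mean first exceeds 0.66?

k = 15

After k clicks and 0 non-clicks the posterior is Beta(7+k, 11), with mean (7+k)/(7+11+k).
Set (7+k)/(18+k) > 0.66 and solve: k > (0.66·18 − 7)/(1 − 0.66) = 14.353.
The smallest integer exceeding 14.353 is 15.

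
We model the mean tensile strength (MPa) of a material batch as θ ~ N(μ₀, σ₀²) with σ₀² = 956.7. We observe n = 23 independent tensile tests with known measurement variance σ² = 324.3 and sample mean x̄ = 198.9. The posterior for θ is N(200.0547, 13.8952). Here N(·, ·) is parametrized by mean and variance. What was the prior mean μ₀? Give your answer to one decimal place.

μ₀ = 278.4

With known observation variance, the Normal–Normal posterior has precision τ_n = τ₀ + n/σ² and mean μ_n = (τ₀μ₀ + (n/σ²)x̄)/τ_n.
Here τ₀ = 1/956.7 = 0.001045 and τ_data = 23/324.3 = 0.070922, so τ_n = 0.071967.
Rearranging for μ₀: μ₀ = (μ_n·τ_n − τ_data·x̄)/τ₀ = (200.0547·0.071967 − 0.070922·198.9) / 0.001045 = 0.290951/0.001045 ≈ 278.4.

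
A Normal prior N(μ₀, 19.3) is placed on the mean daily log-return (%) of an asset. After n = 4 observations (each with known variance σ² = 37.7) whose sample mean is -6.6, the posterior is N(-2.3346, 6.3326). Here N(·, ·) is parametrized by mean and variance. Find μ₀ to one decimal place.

With known observation variance, the Normal–Normal posterior has precision τ_n = τ₀ + n/σ² and mean μ_n = (τ₀μ₀ + (n/σ²)x̄)/τ_n.
Here τ₀ = 1/19.3 = 0.051813 and τ_data = 4/37.7 = 0.106101, so τ_n = 0.157914.
Rearranging for μ₀: μ₀ = (μ_n·τ_n − τ_data·x̄)/τ₀ = (-2.3346·0.157914 − 0.106101·-6.6) / 0.051813 = 0.331601/0.051813 ≈ 6.4.

μ₀ = 6.4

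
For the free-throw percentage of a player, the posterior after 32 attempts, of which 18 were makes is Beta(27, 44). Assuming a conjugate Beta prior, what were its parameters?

A Beta(a, b) prior with s successes and f failures in binomial data gives a Beta(a+s, b+f) posterior.
Subtract the data counts: 27−18=9, 44−14=30.

Beta(9, 30)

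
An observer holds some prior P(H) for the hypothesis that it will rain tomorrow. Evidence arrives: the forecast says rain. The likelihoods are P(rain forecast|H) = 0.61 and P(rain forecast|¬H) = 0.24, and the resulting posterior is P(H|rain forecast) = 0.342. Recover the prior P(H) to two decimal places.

P(H) = 0.17

In odds form, posterior odds = prior odds × likelihood ratio, so prior odds = posterior odds ÷ LR.
Posterior odds = 0.342/(1−0.342) = 0.5198. LR = 0.61/0.24 = 2.5417.
Prior odds = 0.5198/2.5417 = 0.2045, so P(H) = 0.2045/(1+0.2045) ≈ 0.17.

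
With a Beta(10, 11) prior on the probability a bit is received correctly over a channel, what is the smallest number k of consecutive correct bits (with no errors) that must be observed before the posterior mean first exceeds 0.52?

k = 2

After k correct bits and 0 errors the posterior is Beta(10+k, 11), with mean (10+k)/(10+11+k).
Set (10+k)/(21+k) > 0.52 and solve: k > (0.52·21 − 10)/(1 − 0.52) = 1.917.
The smallest integer exceeding 1.917 is 2, and checking k=2: (12)/(23) = 0.5217 > 0.52.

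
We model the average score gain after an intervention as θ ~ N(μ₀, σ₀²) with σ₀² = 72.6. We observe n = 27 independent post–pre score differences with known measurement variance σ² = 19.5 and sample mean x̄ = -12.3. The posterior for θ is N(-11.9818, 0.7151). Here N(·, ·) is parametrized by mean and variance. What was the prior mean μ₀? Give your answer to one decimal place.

The posterior mean is a precision-weighted average: μ_n = (τ₀μ₀ + τ_data·x̄)/(τ₀+τ_data), with τ₀=1/σ₀² and τ_data=n/σ².
Here τ₀ = 1/72.6 = 0.013774 and τ_data = 27/19.5 = 1.384615, so τ_n = 1.398389.
Rearranging for μ₀: μ₀ = (μ_n·τ_n − τ_data·x̄)/τ₀ = (-11.9818·1.398389 − 1.384615·-12.3) / 0.013774 = 0.275547/0.013774 ≈ 20.0.

μ₀ = 20.0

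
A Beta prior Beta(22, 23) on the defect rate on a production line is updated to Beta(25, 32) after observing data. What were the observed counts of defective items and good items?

3 defective items and 9 good items

Beta is conjugate to the binomial likelihood: posterior = Beta(α+s, β+f).
Match parameters: s=25−22=3, f=32−23=9.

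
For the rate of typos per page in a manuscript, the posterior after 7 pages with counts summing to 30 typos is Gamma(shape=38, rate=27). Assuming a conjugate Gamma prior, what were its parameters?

Gamma(shape=8, rate=20)

Gamma–Poisson conjugacy: posterior shape = α + Σxᵢ, posterior rate = β + n.
So α = 38 − 30 = 8 and β = 27 − 7 = 20.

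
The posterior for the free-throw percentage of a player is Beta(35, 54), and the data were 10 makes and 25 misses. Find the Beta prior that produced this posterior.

A Beta(α, β) prior with s successes and f failures in binomial data gives a Beta(α+s, β+f) posterior.
So α = 35 − 10 = 25 and β = 54 − 25 = 29.

Beta(25, 29)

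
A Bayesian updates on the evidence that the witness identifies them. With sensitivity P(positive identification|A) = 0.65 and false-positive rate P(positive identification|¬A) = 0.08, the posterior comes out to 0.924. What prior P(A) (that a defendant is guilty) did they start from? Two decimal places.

Bayes' rule in odds form gives O(A|E) = O(A)·[P(E|A)/P(E|¬A)], hence O(A) = O(A|E)/LR.
Posterior odds = 0.924/(1−0.924) = 12.1579. LR = 0.65/0.08 = 8.1250.
Prior odds = 12.1579/8.1250 = 1.4964, so P(A) = 1.4964/(1+1.4964) ≈ 0.60.

P(A) = 0.60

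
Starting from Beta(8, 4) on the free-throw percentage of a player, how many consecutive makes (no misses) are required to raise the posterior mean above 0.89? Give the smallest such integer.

k = 25

After k makes and 0 misses the posterior is Beta(8+k, 4), with mean (8+k)/(8+4+k).
Set (8+k)/(12+k) > 0.89 and solve: k > (0.89·12 − 8)/(1 − 0.89) = 24.364.
The smallest integer exceeding 24.364 is 25, and checking k=25: (33)/(37) = 0.8919 > 0.89.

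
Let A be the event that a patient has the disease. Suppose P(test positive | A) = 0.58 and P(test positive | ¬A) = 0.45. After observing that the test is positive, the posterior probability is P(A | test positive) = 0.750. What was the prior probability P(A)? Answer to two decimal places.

P(A) = 0.70

Bayes' rule in odds form gives O(A|E) = O(A)·[P(E|A)/P(E|¬A)], hence O(A) = O(A|E)/LR.
Posterior odds = 0.750/(1−0.750) = 3.0000. LR = 0.58/0.45 = 1.2889.
Prior odds = 3.0000/1.2889 = 2.3276, so P(A) = 2.3276/(1+2.3276) ≈ 0.70.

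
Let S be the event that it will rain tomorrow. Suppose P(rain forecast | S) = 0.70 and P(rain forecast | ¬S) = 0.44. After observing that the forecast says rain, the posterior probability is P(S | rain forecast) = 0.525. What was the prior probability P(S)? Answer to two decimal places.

P(S) = 0.41

Bayes' rule in odds form gives O(S|E) = O(S)·[P(E|S)/P(E|¬S)], hence O(S) = O(S|E)/LR.
Posterior odds = 0.525/(1−0.525) = 1.1053. LR = 0.70/0.44 = 1.5909.
Prior odds = 1.1053/1.5909 = 0.6948, so P(S) = 0.6948/(1+0.6948) ≈ 0.41.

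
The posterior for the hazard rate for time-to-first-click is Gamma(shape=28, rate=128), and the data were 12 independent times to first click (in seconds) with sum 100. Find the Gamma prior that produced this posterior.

Gamma(shape=16, rate=28)

Gamma–exponential conjugacy: posterior shape = α + n, posterior rate = β + Σtᵢ.
So α = 28 − 12 = 16 and β = 128 − 100 = 28.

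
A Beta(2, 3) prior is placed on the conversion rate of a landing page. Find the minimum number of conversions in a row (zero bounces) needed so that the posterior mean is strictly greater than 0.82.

k = 12

After k conversions and 0 bounces the posterior is Beta(2+k, 3), with mean (2+k)/(2+3+k).
Set (2+k)/(5+k) > 0.82 and solve: k > (0.82·5 − 2)/(1 − 0.82) = 11.667.
The smallest integer exceeding 11.667 is 12.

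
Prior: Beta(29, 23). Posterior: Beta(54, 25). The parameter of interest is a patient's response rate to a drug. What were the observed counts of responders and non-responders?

Under Beta–binomial conjugacy the posterior parameters are (α+s, β+f).
Match parameters: s=54−29=25, f=25−23=2.

25 responders and 2 non-responders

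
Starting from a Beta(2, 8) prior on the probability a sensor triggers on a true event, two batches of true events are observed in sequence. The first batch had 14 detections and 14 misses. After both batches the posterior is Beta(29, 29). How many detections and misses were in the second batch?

Because Beta–binomial updating is additive in the counts, the combined data contributed (α_post−α_prior, β_post−β_prior) successes and failures.
Total across both batches: 29−2=27 detections, 29−8=21 misses.
Subtract the first batch: 27−14=13 detections and 21−14=7 misses.

13 detections and 7 misses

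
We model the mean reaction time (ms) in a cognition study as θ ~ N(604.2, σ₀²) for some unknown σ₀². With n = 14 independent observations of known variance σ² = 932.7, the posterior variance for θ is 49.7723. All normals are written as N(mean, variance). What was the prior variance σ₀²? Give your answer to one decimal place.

σ₀² = 196.8

For the Normal–Normal model with known σ², precisions add: τ_n = τ₀ + n/σ².
So 1/σ₀² = 1/49.7723 − 14/932.7 = 0.020091 − 0.015010 = 0.005081.
Hence σ₀² = 1/0.005081 ≈ 196.8.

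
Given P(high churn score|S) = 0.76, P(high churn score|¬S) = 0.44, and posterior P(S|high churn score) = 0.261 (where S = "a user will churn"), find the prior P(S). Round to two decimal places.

Bayes' rule in odds form gives O(S|E) = O(S)·[P(E|S)/P(E|¬S)], hence O(S) = O(S|E)/LR.
Posterior odds = 0.261/(1−0.261) = 0.3532. LR = 0.76/0.44 = 1.7273.
Prior odds = 0.3532/1.7273 = 0.2045, so P(S) = 0.2045/(1+0.2045) ≈ 0.17.

P(S) = 0.17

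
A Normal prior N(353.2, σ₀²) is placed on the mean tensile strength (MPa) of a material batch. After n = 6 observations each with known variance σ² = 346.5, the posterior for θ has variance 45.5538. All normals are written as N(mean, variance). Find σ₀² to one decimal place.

Posterior precision equals prior precision plus data precision: 1/σ_n² = 1/σ₀² + n/σ².
So 1/σ₀² = 1/45.5538 − 6/346.5 = 0.021952 − 0.017316 = 0.004636.
Hence σ₀² = 1/0.004636 ≈ 215.7.

σ₀² = 215.7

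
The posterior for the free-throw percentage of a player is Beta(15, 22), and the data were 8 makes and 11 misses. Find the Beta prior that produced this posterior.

Beta(7, 11)

A Beta(a, b) prior with s successes and f failures in binomial data gives a Beta(a+s, b+f) posterior.
Subtract the data counts: 15−8=7, 22−11=11.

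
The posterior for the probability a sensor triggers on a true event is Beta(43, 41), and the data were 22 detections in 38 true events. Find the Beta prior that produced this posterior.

Beta(21, 25)

Beta is conjugate to the binomial likelihood: posterior = Beta(α+s, β+f).
So α = 43 − 22 = 21 and β = 41 − 16 = 25.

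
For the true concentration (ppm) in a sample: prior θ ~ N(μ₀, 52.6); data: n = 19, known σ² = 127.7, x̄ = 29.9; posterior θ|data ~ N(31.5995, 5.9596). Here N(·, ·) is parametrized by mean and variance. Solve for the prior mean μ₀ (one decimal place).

μ₀ = 44.9

The posterior mean is a precision-weighted average: μ_n = (τ₀μ₀ + τ_data·x̄)/(τ₀+τ_data), with τ₀=1/σ₀² and τ_data=n/σ².
Here τ₀ = 1/52.6 = 0.019011 and τ_data = 19/127.7 = 0.148786, so τ_n = 0.167797.
Rearranging for μ₀: μ₀ = (μ_n·τ_n − τ_data·x̄)/τ₀ = (31.5995·0.167797 − 0.148786·29.9) / 0.019011 = 0.853600/0.019011 ≈ 44.9.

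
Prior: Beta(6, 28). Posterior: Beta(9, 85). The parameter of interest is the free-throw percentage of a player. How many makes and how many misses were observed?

Under Beta–binomial conjugacy the posterior parameters are (a+s, b+f).
Match parameters: s=9−6=3, f=85−28=57.

3 makes and 57 misses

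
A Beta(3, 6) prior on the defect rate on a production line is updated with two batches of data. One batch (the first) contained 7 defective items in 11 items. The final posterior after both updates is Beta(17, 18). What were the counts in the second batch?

Because Beta–binomial updating is additive in the counts, the combined data contributed (α_post−α_prior, β_post−β_prior) successes and failures.
Total across both batches: 17−3=14 defective items, 18−6=12 good items.
Subtract the first batch: 14−7=7 defective items and 12−4=8 good items.

7 defective items and 8 good items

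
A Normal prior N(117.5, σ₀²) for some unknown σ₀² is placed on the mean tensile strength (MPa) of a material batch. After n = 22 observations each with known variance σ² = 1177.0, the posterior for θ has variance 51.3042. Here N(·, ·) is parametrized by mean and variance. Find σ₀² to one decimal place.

σ₀² = 1250.0

For the Normal–Normal model with known σ², precisions add: τ_n = τ₀ + n/σ².
So 1/σ₀² = 1/51.3042 − 22/1177.0 = 0.019492 − 0.018692 = 0.000800.
Hence σ₀² = 1/0.000800 ≈ 1250.0.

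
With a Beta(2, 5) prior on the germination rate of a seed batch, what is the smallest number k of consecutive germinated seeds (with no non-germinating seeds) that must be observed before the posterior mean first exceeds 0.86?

k = 29

After k germinated seeds and 0 non-germinating seeds the posterior is Beta(2+k, 5), with mean (2+k)/(2+5+k).
Set (2+k)/(7+k) > 0.86 and solve: k > (0.86·7 − 2)/(1 − 0.86) = 28.714.
The smallest integer exceeding 28.714 is 29.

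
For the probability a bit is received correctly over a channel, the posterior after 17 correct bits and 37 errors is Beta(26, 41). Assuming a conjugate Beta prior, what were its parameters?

Beta is conjugate to the binomial likelihood: posterior = Beta(α+s, β+f).
So α = 26 − 17 = 9 and β = 41 − 37 = 4.

Beta(9, 4)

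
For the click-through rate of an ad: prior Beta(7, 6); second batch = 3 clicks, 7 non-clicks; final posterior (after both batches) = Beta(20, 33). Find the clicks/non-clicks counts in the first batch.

10 clicks and 20 non-clicks

Sequential conjugate updates are equivalent to a single update on the pooled data, so total successes = posterior α − prior α and total failures = posterior β − prior β.
Total across both batches: 20−7=13 clicks, 33−6=27 non-clicks.
Subtract the second batch: 13−3=10 clicks and 27−7=20 non-clicks.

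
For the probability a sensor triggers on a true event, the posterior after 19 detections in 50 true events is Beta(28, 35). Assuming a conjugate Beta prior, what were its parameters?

Beta(9, 4)

Beta is conjugate to the binomial likelihood: posterior = Beta(a+s, b+f).
So a = 28 − 19 = 9 and b = 35 − 31 = 4.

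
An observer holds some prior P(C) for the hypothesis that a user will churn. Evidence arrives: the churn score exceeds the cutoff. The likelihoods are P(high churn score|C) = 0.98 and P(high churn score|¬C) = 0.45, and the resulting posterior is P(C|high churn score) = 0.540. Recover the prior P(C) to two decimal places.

P(C) = 0.35

In odds form, posterior odds = prior odds × likelihood ratio, so prior odds = posterior odds ÷ LR.
Posterior odds = 0.540/(1−0.540) = 1.1739. LR = 0.98/0.45 = 2.1778.
Prior odds = 1.1739/2.1778 = 0.5390, so P(C) = 0.5390/(1+0.5390) ≈ 0.35.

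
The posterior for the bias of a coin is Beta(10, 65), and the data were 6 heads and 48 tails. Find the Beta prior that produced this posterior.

Beta(4, 17)

Under Beta–binomial conjugacy the posterior parameters are (α+s, β+f).
So α = 10 − 6 = 4 and β = 65 − 48 = 17.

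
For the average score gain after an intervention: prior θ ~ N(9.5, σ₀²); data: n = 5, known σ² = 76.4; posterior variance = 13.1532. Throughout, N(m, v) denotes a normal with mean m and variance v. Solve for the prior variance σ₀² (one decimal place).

For the Normal–Normal model with known σ², precisions add: τ_n = τ₀ + n/σ².
So 1/σ₀² = 1/13.1532 − 5/76.4 = 0.076027 − 0.065445 = 0.010582.
Hence σ₀² = 1/0.010582 ≈ 94.5.

σ₀² = 94.5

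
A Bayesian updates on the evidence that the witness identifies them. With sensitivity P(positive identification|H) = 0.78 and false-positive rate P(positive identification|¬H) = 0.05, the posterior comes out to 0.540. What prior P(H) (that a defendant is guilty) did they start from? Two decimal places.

Bayes' rule in odds form gives O(H|E) = O(H)·[P(E|H)/P(E|¬H)], hence O(H) = O(H|E)/LR.
Posterior odds = 0.540/(1−0.540) = 1.1739. LR = 0.78/0.05 = 15.6000.
Prior odds = 1.1739/15.6000 = 0.0752, so P(H) = 0.0752/(1+0.0752) ≈ 0.07.

P(H) = 0.07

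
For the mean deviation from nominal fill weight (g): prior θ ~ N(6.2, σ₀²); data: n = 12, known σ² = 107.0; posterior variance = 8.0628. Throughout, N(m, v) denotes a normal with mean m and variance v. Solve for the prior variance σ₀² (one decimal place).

σ₀² = 84.2

For the Normal–Normal model with known σ², precisions add: τ_n = τ₀ + n/σ².
So 1/σ₀² = 1/8.0628 − 12/107.0 = 0.124026 − 0.112150 = 0.011876.
Hence σ₀² = 1/0.011876 ≈ 84.2.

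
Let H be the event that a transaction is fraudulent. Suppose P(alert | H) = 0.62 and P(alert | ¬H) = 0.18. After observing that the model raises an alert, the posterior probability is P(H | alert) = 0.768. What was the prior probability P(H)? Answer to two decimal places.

P(H) = 0.49

In odds form, posterior odds = prior odds × likelihood ratio, so prior odds = posterior odds ÷ LR.
Posterior odds = 0.768/(1−0.768) = 3.3103. LR = 0.62/0.18 = 3.4444.
Prior odds = 3.3103/3.4444 = 0.9611, so P(H) = 0.9611/(1+0.9611) ≈ 0.49.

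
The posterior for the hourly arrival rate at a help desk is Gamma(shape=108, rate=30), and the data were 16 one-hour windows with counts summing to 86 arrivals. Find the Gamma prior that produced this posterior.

Gamma(shape=22, rate=14)

A Gamma(α, β) prior (rate parametrization) on a Poisson rate with n observations summing to S gives posterior Gamma(α+S, β+n).
So α = 108 − 86 = 22 and β = 30 − 16 = 14.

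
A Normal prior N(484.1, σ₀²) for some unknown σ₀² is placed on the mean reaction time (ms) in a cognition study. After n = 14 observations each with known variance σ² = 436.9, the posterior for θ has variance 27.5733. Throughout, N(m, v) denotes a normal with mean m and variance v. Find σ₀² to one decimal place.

σ₀² = 236.8

For the Normal–Normal model with known σ², precisions add: τ_n = τ₀ + n/σ².
So 1/σ₀² = 1/27.5733 − 14/436.9 = 0.036267 − 0.032044 = 0.004223.
Hence σ₀² = 1/0.004223 ≈ 236.8.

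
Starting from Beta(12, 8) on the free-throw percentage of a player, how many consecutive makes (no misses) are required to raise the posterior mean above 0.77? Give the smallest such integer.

k = 15

After k makes and 0 misses the posterior is Beta(12+k, 8), with mean (12+k)/(12+8+k).
Set (12+k)/(20+k) > 0.77 and solve: k > (0.77·20 − 12)/(1 − 0.77) = 14.783.
The smallest integer exceeding 14.783 is 15.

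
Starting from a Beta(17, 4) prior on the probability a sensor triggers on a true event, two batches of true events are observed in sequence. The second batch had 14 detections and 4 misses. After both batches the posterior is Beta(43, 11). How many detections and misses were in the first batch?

Sequential conjugate updates are equivalent to a single update on the pooled data, so total successes = posterior α − prior α and total failures = posterior β − prior β.
Total across both batches: 43−17=26 detections, 11−4=7 misses.
Subtract the second batch: 26−14=12 detections and 7−4=3 misses.

12 detections and 3 misses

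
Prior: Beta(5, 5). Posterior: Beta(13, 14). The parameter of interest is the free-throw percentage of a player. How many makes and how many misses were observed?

Under Beta–binomial conjugacy the posterior parameters are (α+s, β+f).
Match parameters: s=13−5=8, f=14−5=9.

8 makes and 9 misses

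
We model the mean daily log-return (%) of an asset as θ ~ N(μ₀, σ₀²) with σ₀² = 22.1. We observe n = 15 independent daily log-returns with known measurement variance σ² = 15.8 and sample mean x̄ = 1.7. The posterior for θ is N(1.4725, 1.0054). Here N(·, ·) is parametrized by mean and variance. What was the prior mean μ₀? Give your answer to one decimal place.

With known observation variance, the Normal–Normal posterior has precision τ_n = τ₀ + n/σ² and mean μ_n = (τ₀μ₀ + (n/σ²)x̄)/τ_n.
Here τ₀ = 1/22.1 = 0.045249 and τ_data = 15/15.8 = 0.949367, so τ_n = 0.994616.
Rearranging for μ₀: μ₀ = (μ_n·τ_n − τ_data·x̄)/τ₀ = (1.4725·0.994616 − 0.949367·1.7) / 0.045249 = -0.149352/0.045249 ≈ -3.3.

μ₀ = -3.3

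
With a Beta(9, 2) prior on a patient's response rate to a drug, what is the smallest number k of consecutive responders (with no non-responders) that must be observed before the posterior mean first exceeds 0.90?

After k responders and 0 non-responders the posterior is Beta(9+k, 2), with mean (9+k)/(9+2+k).
Set (9+k)/(11+k) > 0.90 and solve: k > (0.90·11 − 9)/(1 − 0.90) = 9.000.
The smallest integer exceeding 9.000 is 10.

k = 10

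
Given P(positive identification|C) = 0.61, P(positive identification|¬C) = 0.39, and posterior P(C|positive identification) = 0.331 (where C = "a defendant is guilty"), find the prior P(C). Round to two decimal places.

P(C) = 0.24

Bayes' rule in odds form gives O(C|E) = O(C)·[P(E|C)/P(E|¬C)], hence O(C) = O(C|E)/LR.
Posterior odds = 0.331/(1−0.331) = 0.4948. LR = 0.61/0.39 = 1.5641.
Prior odds = 0.4948/1.5641 = 0.3163, so P(C) = 0.3163/(1+0.3163) ≈ 0.24.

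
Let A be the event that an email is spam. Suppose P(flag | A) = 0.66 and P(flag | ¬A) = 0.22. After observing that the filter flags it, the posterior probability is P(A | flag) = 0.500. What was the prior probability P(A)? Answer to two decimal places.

Bayes' rule in odds form gives O(A|E) = O(A)·[P(E|A)/P(E|¬A)], hence O(A) = O(A|E)/LR.
Posterior odds = 0.500/(1−0.500) = 1.0000. LR = 0.66/0.22 = 3.0000.
Prior odds = 1.0000/3.0000 = 0.3333, so P(A) = 0.3333/(1+0.3333) ≈ 0.25.

P(A) = 0.25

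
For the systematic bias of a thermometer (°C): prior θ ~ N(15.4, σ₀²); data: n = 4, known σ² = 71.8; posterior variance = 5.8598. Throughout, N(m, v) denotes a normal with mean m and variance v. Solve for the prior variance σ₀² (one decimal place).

σ₀² = 8.7

Posterior precision equals prior precision plus data precision: 1/σ_n² = 1/σ₀² + n/σ².
So 1/σ₀² = 1/5.8598 − 4/71.8 = 0.170654 − 0.055710 = 0.114944.
Hence σ₀² = 1/0.114944 ≈ 8.7.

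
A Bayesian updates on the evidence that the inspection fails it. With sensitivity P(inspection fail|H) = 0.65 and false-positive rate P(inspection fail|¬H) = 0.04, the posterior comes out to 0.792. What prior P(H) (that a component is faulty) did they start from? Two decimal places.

In odds form, posterior odds = prior odds × likelihood ratio, so prior odds = posterior odds ÷ LR.
Posterior odds = 0.792/(1−0.792) = 3.8077. LR = 0.65/0.04 = 16.2500.
Prior odds = 3.8077/16.2500 = 0.2343, so P(H) = 0.2343/(1+0.2343) ≈ 0.19.

P(H) = 0.19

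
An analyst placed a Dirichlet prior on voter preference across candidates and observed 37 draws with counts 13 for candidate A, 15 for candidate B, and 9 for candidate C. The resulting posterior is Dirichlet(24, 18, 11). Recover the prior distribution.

For a Dirichlet(α) prior with multinomial counts c, the posterior is Dirichlet(α + c) componentwise.
Subtract each count from the matching posterior parameter: 24−13=11, 18−15=3, 11−9=2.

Dirichlet(11, 3, 2)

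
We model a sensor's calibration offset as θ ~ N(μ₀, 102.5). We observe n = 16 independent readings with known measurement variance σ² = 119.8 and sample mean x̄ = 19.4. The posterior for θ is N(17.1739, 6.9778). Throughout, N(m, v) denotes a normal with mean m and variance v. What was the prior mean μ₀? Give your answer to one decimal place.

With known observation variance, the Normal–Normal posterior has precision τ_n = τ₀ + n/σ² and mean μ_n = (τ₀μ₀ + (n/σ²)x̄)/τ_n.
Here τ₀ = 1/102.5 = 0.009756 and τ_data = 16/119.8 = 0.133556, so τ_n = 0.143312.
Rearranging for μ₀: μ₀ = (μ_n·τ_n − τ_data·x̄)/τ₀ = (17.1739·0.143312 − 0.133556·19.4) / 0.009756 = -0.129760/0.009756 ≈ -13.3.

μ₀ = -13.3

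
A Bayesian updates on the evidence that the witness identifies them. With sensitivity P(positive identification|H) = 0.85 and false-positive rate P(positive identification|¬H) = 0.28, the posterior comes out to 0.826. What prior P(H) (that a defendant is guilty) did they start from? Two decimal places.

P(H) = 0.61

Bayes' rule in odds form gives O(H|E) = O(H)·[P(E|H)/P(E|¬H)], hence O(H) = O(H|E)/LR.
Posterior odds = 0.826/(1−0.826) = 4.7471. LR = 0.85/0.28 = 3.0357.
Prior odds = 4.7471/3.0357 = 1.5638, so P(H) = 1.5638/(1+1.5638) ≈ 0.61.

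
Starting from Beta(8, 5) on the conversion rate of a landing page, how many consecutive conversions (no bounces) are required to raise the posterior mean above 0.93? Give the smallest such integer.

After k conversions and 0 bounces the posterior is Beta(8+k, 5), with mean (8+k)/(8+5+k).
Set (8+k)/(13+k) > 0.93 and solve: k > (0.93·13 − 8)/(1 − 0.93) = 58.429.
The smallest integer exceeding 58.429 is 59, and checking k=59: (67)/(72) = 0.9306 > 0.93.

k = 59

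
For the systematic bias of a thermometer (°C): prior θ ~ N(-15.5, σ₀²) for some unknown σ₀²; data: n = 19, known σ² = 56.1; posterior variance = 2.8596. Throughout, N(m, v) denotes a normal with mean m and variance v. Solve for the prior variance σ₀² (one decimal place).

Posterior precision equals prior precision plus data precision: 1/σ_n² = 1/σ₀² + n/σ².
So 1/σ₀² = 1/2.8596 − 19/56.1 = 0.349699 − 0.338681 = 0.011018.
Hence σ₀² = 1/0.011018 ≈ 90.8.

σ₀² = 90.8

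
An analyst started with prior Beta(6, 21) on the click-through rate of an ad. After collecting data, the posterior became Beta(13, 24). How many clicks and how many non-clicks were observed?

7 clicks and 3 non-clicks

A Beta(α, β) prior with s successes and f failures in binomial data gives a Beta(α+s, β+f) posterior.
So s = 13 − 6 = 7 and f = 24 − 21 = 3.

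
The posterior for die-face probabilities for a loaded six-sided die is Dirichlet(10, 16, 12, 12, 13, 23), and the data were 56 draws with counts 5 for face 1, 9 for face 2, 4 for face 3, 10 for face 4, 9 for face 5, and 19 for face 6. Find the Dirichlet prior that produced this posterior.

Dirichlet(5, 7, 8, 2, 4, 4)

For a Dirichlet(α) prior with multinomial counts c, the posterior is Dirichlet(α + c) componentwise.
Subtract each count from the matching posterior parameter: 10−5=5, 16−9=7, 12−4=8, 12−10=2, 13−9=4, 23−19=4.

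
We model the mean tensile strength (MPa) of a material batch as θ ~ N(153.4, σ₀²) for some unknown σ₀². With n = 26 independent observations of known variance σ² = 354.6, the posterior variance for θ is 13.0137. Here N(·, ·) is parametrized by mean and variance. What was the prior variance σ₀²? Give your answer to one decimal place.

For the Normal–Normal model with known σ², precisions add: τ_n = τ₀ + n/σ².
So 1/σ₀² = 1/13.0137 − 26/354.6 = 0.076842 − 0.073322 = 0.003520.
Hence σ₀² = 1/0.003520 ≈ 284.1.

σ₀² = 284.1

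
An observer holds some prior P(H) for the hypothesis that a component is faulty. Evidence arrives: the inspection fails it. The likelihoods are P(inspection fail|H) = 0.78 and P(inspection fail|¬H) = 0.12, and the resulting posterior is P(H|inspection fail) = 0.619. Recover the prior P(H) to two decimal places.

P(H) = 0.20

In odds form, posterior odds = prior odds × likelihood ratio, so prior odds = posterior odds ÷ LR.
Posterior odds = 0.619/(1−0.619) = 1.6247. LR = 0.78/0.12 = 6.5000.
Prior odds = 1.6247/6.5000 = 0.2500, so P(H) = 0.2500/(1+0.2500) ≈ 0.20.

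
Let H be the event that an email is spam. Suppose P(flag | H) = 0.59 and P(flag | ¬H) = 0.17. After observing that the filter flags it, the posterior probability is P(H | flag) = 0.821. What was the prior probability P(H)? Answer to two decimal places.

In odds form, posterior odds = prior odds × likelihood ratio, so prior odds = posterior odds ÷ LR.
Posterior odds = 0.821/(1−0.821) = 4.5866. LR = 0.59/0.17 = 3.4706.
Prior odds = 4.5866/3.4706 = 1.3216, so P(H) = 1.3216/(1+1.3216) ≈ 0.57.

P(H) = 0.57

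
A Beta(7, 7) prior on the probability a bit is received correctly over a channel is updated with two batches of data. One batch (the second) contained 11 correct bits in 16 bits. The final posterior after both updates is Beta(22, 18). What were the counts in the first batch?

Sequential conjugate updates are equivalent to a single update on the pooled data, so total successes = posterior α − prior α and total failures = posterior β − prior β.
Total across both batches: 22−7=15 correct bits, 18−7=11 errors.
Subtract the second batch: 15−11=4 correct bits and 11−5=6 errors.

4 correct bits and 6 errors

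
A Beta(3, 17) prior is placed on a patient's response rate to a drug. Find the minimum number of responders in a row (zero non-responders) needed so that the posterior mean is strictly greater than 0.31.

After k responders and 0 non-responders the posterior is Beta(3+k, 17), with mean (3+k)/(3+17+k).
Set (3+k)/(20+k) > 0.31 and solve: k > (0.31·20 − 3)/(1 − 0.31) = 4.638.
The smallest integer exceeding 4.638 is 5.

k = 5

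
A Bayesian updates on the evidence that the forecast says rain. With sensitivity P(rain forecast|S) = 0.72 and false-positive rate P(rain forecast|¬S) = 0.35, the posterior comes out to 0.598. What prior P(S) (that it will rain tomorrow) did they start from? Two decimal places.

Bayes' rule in odds form gives O(S|E) = O(S)·[P(E|S)/P(E|¬S)], hence O(S) = O(S|E)/LR.
Posterior odds = 0.598/(1−0.598) = 1.4876. LR = 0.72/0.35 = 2.0571.
Prior odds = 1.4876/2.0571 = 0.7232, so P(S) = 0.7232/(1+0.7232) ≈ 0.42.

P(S) = 0.42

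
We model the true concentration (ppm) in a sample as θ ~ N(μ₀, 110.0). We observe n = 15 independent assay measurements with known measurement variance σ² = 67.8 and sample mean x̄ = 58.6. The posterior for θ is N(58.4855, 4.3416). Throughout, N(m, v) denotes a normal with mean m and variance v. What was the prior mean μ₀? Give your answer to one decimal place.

μ₀ = 55.7

With known observation variance, the Normal–Normal posterior has precision τ_n = τ₀ + n/σ² and mean μ_n = (τ₀μ₀ + (n/σ²)x̄)/τ_n.
Here τ₀ = 1/110.0 = 0.009091 and τ_data = 15/67.8 = 0.221239, so τ_n = 0.230330.
Rearranging for μ₀: μ₀ = (μ_n·τ_n − τ_data·x̄)/τ₀ = (58.4855·0.230330 − 0.221239·58.6) / 0.009091 = 0.506360/0.009091 ≈ 55.7.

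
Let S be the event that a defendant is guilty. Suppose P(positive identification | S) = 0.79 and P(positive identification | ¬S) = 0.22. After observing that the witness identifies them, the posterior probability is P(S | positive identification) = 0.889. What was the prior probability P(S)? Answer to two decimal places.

P(S) = 0.69

Bayes' rule in odds form gives O(S|E) = O(S)·[P(E|S)/P(E|¬S)], hence O(S) = O(S|E)/LR.
Posterior odds = 0.889/(1−0.889) = 8.0090. LR = 0.79/0.22 = 3.5909.
Prior odds = 8.0090/3.5909 = 2.2304, so P(S) = 2.2304/(1+2.2304) ≈ 0.69.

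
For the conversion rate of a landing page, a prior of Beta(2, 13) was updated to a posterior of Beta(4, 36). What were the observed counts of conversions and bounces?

2 conversions and 23 bounces

Beta is conjugate to the binomial likelihood: posterior = Beta(a+s, b+f).
So s = 4 − 2 = 2 and f = 36 − 13 = 23.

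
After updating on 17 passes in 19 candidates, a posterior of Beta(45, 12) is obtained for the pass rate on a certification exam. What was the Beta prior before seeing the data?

Beta is conjugate to the binomial likelihood: posterior = Beta(a+s, b+f).
Subtract the data counts: 45−17=28, 12−2=10.

Beta(28, 10)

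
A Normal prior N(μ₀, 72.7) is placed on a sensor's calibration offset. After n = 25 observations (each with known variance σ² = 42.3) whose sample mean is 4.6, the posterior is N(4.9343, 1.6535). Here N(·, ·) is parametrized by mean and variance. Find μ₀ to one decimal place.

With known observation variance, the Normal–Normal posterior has precision τ_n = τ₀ + n/σ² and mean μ_n = (τ₀μ₀ + (n/σ²)x̄)/τ_n.
Here τ₀ = 1/72.7 = 0.013755 and τ_data = 25/42.3 = 0.591017, so τ_n = 0.604772.
Rearranging for μ₀: μ₀ = (μ_n·τ_n − τ_data·x̄)/τ₀ = (4.9343·0.604772 − 0.591017·4.6) / 0.013755 = 0.265448/0.013755 ≈ 19.3.

μ₀ = 19.3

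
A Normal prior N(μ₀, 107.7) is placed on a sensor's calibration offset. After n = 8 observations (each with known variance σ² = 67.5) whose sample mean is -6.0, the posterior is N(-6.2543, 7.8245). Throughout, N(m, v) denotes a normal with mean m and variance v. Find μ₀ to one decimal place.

μ₀ = -9.5

With known observation variance, the Normal–Normal posterior has precision τ_n = τ₀ + n/σ² and mean μ_n = (τ₀μ₀ + (n/σ²)x̄)/τ_n.
Here τ₀ = 1/107.7 = 0.009285 and τ_data = 8/67.5 = 0.118519, so τ_n = 0.127804.
Rearranging for μ₀: μ₀ = (μ_n·τ_n − τ_data·x̄)/τ₀ = (-6.2543·0.127804 − 0.118519·-6.0) / 0.009285 = -0.088211/0.009285 ≈ -9.5.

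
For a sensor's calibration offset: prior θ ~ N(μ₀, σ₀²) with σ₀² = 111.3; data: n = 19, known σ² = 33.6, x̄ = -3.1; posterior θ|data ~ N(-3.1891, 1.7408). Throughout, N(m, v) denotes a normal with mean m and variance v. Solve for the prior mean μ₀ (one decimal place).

μ₀ = -8.8

With known observation variance, the Normal–Normal posterior has precision τ_n = τ₀ + n/σ² and mean μ_n = (τ₀μ₀ + (n/σ²)x̄)/τ_n.
Here τ₀ = 1/111.3 = 0.008985 and τ_data = 19/33.6 = 0.565476, so τ_n = 0.574461.
Rearranging for μ₀: μ₀ = (μ_n·τ_n − τ_data·x̄)/τ₀ = (-3.1891·0.574461 − 0.565476·-3.1) / 0.008985 = -0.079038/0.008985 ≈ -8.8.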